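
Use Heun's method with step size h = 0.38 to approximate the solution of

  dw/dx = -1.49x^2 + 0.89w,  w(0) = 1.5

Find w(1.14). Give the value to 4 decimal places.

3.1046

Heun: k1 = f(x_n, w_n); k2 = f(x_n + h, w_n + h·k1); w_{n+1} = w_n + (h/2)·(k1 + k2).
x=0.000000, w=1.500000:
  k1 = f(0.000000, 1.500000) = 1.335000
  k2 = f(0.380000, 2.007300) = 1.571341
  w ← 1.500000 + (0.38/2)·(1.335000 + 1.571341) = 2.052205
x=0.380000, w=2.052205:
  k1 = f(0.380000, 2.052205) = 1.611306
  k2 = f(0.760000, 2.664501) = 1.510782
  w ← 2.052205 + (0.38/2)·(1.611306 + 1.510782) = 2.645402
x=0.760000, w=2.645402:
  k1 = f(0.760000, 2.645402) = 1.493783
  k2 = f(1.140000, 3.213039) = 0.923201
  w ← 2.645402 + (0.38/2)·(1.493783 + 0.923201) = 3.104629
w(1.14) ≈ 3.1046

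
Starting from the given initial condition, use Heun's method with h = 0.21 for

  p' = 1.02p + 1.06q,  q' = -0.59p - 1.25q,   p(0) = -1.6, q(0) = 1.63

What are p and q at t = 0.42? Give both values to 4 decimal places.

Heun on (p,q): k1 = f(t_n, state_n); k2 = f(t_n + h, state_n + h·k1); state_{n+1} = state_n + (h/2)·(k1 + k2).
0.000000: (-1.600000, 1.630000)
  k1 = (0.095800, -1.093500)
  predictor → (-1.579882, 1.400365)
  k2 = (-0.127093, -0.818326)
  → (-1.603286, 1.429258)
0.210000: (-1.603286, 1.429258)
  k1 = (-0.120338, -0.840634)
  predictor → (-1.628557, 1.252725)
  k2 = (-0.333239, -0.605058)
  → (-1.650911, 1.277461)
(p(0.42), q(0.42)) ≈ (-1.6509, 1.2775)

-1.6509, 1.2775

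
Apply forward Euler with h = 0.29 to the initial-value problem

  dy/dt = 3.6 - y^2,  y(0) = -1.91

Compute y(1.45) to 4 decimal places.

-2.4479

Euler: y_{n+1} = y_n + h·f(t_n, y_n).
t=0.000000, y=-1.910000: f=-0.048100 → y ← -1.910000 + 0.29·(-0.048100) = -1.923949
t=0.290000, y=-1.923949: f=-0.101580 → y ← -1.923949 + 0.29·(-0.101580) = -1.953407
t=0.580000, y=-1.953407: f=-0.215799 → y ← -1.953407 + 0.29·(-0.215799) = -2.015989
t=0.870000, y=-2.015989: f=-0.464211 → y ← -2.015989 + 0.29·(-0.464211) = -2.150610
t=1.160000, y=-2.150610: f=-1.025125 → y ← -2.150610 + 0.29·(-1.025125) = -2.447896
y(1.45) ≈ -2.4479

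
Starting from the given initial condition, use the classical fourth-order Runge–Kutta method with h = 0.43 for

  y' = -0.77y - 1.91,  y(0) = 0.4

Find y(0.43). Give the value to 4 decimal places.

-0.4118

RK4: k1 = f(x_n, y_n); k2 = f(x_n + h/2, y_n + (h/2)·k1); k3 = f(x_n + h/2, y_n + (h/2)·k2); k4 = f(x_n + h, y_n + h·k3); y_{n+1} = y_n + (h/6)·(k1 + 2k2 + 2k3 + k4).
x=0.000000, y=0.400000:
  k1 = f(0.000000, 0.400000) = -2.218000
  k2 = f(0.215000, -0.076870) = -1.850810
  k3 = f(0.215000, 0.002076) = -1.911598
  k4 = f(0.430000, -0.421987) = -1.585070
  y ← 0.400000 + (0.43/6)·(k1 + 2k2 + 2k3 + k4) = -0.411832
y(0.43) ≈ -0.4118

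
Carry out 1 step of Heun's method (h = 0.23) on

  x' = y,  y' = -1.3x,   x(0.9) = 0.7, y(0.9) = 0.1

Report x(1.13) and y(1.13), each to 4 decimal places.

0.6989, -0.1127

Heun on (x,y): k1 = f(s_n, state_n); k2 = f(s_n + h, state_n + h·k1); state_{n+1} = state_n + (h/2)·(k1 + k2).
0.900000: (0.700000, 0.100000)
  k1 = (0.100000, -0.910000)
  predictor → (0.723000, -0.109300)
  k2 = (-0.109300, -0.939900)
  → (0.698931, -0.112738)
(x(1.13), y(1.13)) ≈ (0.6989, -0.1127)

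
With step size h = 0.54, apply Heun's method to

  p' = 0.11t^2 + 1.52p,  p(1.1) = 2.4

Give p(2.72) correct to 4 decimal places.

Heun: k1 = f(t_n, p_n); k2 = f(t_n + h, p_n + h·k1); p_{n+1} = p_n + (h/2)·(k1 + k2).
t=1.100000, p=2.400000:
  k1 = f(1.100000, 2.400000) = 3.781100
  k2 = f(1.640000, 4.441794) = 7.047383
  p ← 2.400000 + (0.54/2)·(3.781100 + 7.047383) = 5.323690
t=1.640000, p=5.323690:
  k1 = f(1.640000, 5.323690) = 8.387865
  k2 = f(2.180000, 9.853138) = 15.499533
  p ← 5.323690 + (0.54/2)·(8.387865 + 15.499533) = 11.773288
t=2.180000, p=11.773288:
  k1 = f(2.180000, 11.773288) = 18.418162
  k2 = f(2.720000, 21.719095) = 33.826849
  p ← 11.773288 + (0.54/2)·(18.418162 + 33.826849) = 25.879441
p(2.72) ≈ 25.8794

25.8794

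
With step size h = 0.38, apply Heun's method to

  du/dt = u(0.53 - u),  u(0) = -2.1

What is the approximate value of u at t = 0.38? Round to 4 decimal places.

Heun: k1 = f(t_n, u_n); k2 = f(t_n + h, u_n + h·k1); u_{n+1} = u_n + (h/2)·(k1 + k2).
t=0.000000, u=-2.100000:
  k1 = f(0.000000, -2.100000) = -5.523000
  k2 = f(0.380000, -4.198740) = -19.854750
  u ← -2.100000 + (0.38/2)·(-5.523000 + (-19.854750)) = -6.921772
u(0.38) ≈ -6.9218

-6.9218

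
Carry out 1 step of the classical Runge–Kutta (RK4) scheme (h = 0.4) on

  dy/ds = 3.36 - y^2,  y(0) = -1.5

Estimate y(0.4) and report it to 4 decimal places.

-0.7332

RK4: k1 = f(s_n, y_n); k2 = f(s_n + h/2, y_n + (h/2)·k1); k3 = f(s_n + h/2, y_n + (h/2)·k2); k4 = f(s_n + h, y_n + h·k3); y_{n+1} = y_n + (h/6)·(k1 + 2k2 + 2k3 + k4).
s=0.000000, y=-1.500000:
  k1 = f(0.000000, -1.500000) = 1.110000
  k2 = f(0.200000, -1.278000) = 1.726716
  k3 = f(0.200000, -1.154657) = 2.026768
  k4 = f(0.400000, -0.689293) = 2.884875
  y ← -1.500000 + (0.4/6)·(k1 + 2k2 + 2k3 + k4) = -0.733210
y(0.4) ≈ -0.7332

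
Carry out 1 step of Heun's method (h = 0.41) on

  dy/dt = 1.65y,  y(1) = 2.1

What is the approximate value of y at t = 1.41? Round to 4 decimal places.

Heun: k1 = f(t_n, y_n); k2 = f(t_n + h, y_n + h·k1); y_{n+1} = y_n + (h/2)·(k1 + k2).
t=1.000000, y=2.100000:
  k1 = f(1.000000, 2.100000) = 3.465000
  k2 = f(1.410000, 3.520650) = 5.809072
  y ← 2.100000 + (0.41/2)·(3.465000 + 5.809072) = 4.001185
y(1.41) ≈ 4.0012

4.0012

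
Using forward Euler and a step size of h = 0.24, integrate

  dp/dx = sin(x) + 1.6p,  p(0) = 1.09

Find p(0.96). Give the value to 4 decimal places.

Euler: p_{n+1} = p_n + h·f(x_n, p_n).
x=0.000000, p=1.090000: f=1.744000 → p ← 1.090000 + 0.24·1.744000 = 1.508560
x=0.240000, p=1.508560: f=2.651399 → p ← 1.508560 + 0.24·2.651399 = 2.144896
x=0.480000, p=2.144896: f=3.893612 → p ← 2.144896 + 0.24·3.893612 = 3.079363
x=0.720000, p=3.079363: f=5.586365 → p ← 3.079363 + 0.24·5.586365 = 4.420090
p(0.96) ≈ 4.4201

4.4201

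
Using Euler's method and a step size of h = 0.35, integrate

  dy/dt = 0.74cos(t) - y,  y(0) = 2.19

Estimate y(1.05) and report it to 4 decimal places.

Euler: y_{n+1} = y_n + h·f(t_n, y_n).
t=0.000000, y=2.190000: f=-1.450000 → y ← 2.190000 + 0.35·(-1.450000) = 1.682500
t=0.350000, y=1.682500: f=-0.987364 → y ← 1.682500 + 0.35·(-0.987364) = 1.336923
t=0.700000, y=1.336923: f=-0.770939 → y ← 1.336923 + 0.35·(-0.770939) = 1.067094
y(1.05) ≈ 1.0671

1.0671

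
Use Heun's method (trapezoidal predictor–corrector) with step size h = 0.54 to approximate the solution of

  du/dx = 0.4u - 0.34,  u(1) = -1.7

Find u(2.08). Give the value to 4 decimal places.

Heun: k1 = f(x_n, u_n); k2 = f(x_n + h, u_n + h·k1); u_{n+1} = u_n + (h/2)·(k1 + k2).
x=1.000000, u=-1.700000:
  k1 = f(1.000000, -1.700000) = -1.020000
  k2 = f(1.540000, -2.250800) = -1.240320
  u ← -1.700000 + (0.54/2)·(-1.020000 + (-1.240320)) = -2.310286
x=1.540000, u=-2.310286:
  k1 = f(1.540000, -2.310286) = -1.264115
  k2 = f(2.080000, -2.992908) = -1.537163
  u ← -2.310286 + (0.54/2)·(-1.264115 + (-1.537163)) = -3.066631
u(2.08) ≈ -3.0666

-3.0666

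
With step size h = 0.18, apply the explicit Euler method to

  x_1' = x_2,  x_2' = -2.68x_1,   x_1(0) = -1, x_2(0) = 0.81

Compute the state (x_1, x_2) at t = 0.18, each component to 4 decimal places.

-0.8542, 1.2924

Euler on (x_1,x_2): x_1_{n+1} = x_1_n + h·x_1', x_2_{n+1} = x_2_n + h·x_2'.
0.000000: (-1.000000, 0.810000); f=(0.810000, 2.680000) → (-0.854200, 1.292400)
(x_1(0.18), x_2(0.18)) ≈ (-0.8542, 1.2924)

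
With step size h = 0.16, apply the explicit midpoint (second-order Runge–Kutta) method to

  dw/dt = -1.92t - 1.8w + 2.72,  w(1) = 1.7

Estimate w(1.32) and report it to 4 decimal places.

1.0721

Midpoint: k1 = f(t_n, w_n); k2 = f(t_n + h/2, w_n + (h/2)·k1); w_{n+1} = w_n + h·k2.
t=1.000000, w=1.700000:
  k1 = f(1.000000, 1.700000) = -2.260000
  k2 = f(1.080000, 1.519200) = -2.088160
  w ← 1.700000 + 0.16·(-2.088160) = 1.365894
t=1.160000, w=1.365894:
  k1 = f(1.160000, 1.365894) = -1.965810
  k2 = f(1.240000, 1.208630) = -1.836333
  w ← 1.365894 + 0.16·(-1.836333) = 1.072081
w(1.32) ≈ 1.0721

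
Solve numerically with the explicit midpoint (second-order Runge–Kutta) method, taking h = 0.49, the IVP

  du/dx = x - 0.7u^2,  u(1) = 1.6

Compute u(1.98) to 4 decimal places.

Midpoint: k1 = f(x_n, u_n); k2 = f(x_n + h/2, u_n + (h/2)·k1); u_{n+1} = u_n + h·k2.
x=1.000000, u=1.600000:
  k1 = f(1.000000, 1.600000) = -0.792000
  k2 = f(1.245000, 1.405960) = -0.138706
  u ← 1.600000 + 0.49·(-0.138706) = 1.532034
x=1.490000, u=1.532034:
  k1 = f(1.490000, 1.532034) = -0.152989
  k2 = f(1.735000, 1.494551) = 0.171421
  u ← 1.532034 + 0.49·0.171421 = 1.616030
u(1.98) ≈ 1.6160

1.6160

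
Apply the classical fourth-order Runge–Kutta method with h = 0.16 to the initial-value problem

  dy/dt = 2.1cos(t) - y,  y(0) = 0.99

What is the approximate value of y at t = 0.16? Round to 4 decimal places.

1.1527

RK4: k1 = f(t_n, y_n); k2 = f(t_n + h/2, y_n + (h/2)·k1); k3 = f(t_n + h/2, y_n + (h/2)·k2); k4 = f(t_n + h, y_n + h·k3); y_{n+1} = y_n + (h/6)·(k1 + 2k2 + 2k3 + k4).
t=0.000000, y=0.990000:
  k1 = f(0.000000, 0.990000) = 1.110000
  k2 = f(0.080000, 1.078800) = 1.014484
  k3 = f(0.080000, 1.071159) = 1.022125
  k4 = f(0.160000, 1.153540) = 0.919637
  y ← 0.990000 + (0.16/6)·(k1 + 2k2 + 2k3 + k4) = 1.152743
y(0.16) ≈ 1.1527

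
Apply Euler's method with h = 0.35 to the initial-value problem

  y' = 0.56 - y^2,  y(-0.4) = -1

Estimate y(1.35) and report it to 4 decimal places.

-6.1298

Euler: y_{n+1} = y_n + h·f(t_n, y_n).
t=-0.400000, y=-1.000000: f=-0.440000 → y ← -1.000000 + 0.35·(-0.440000) = -1.154000
t=-0.050000, y=-1.154000: f=-0.771716 → y ← -1.154000 + 0.35·(-0.771716) = -1.424101
t=0.300000, y=-1.424101: f=-1.468063 → y ← -1.424101 + 0.35·(-1.468063) = -1.937922
t=0.650000, y=-1.937922: f=-3.195544 → y ← -1.937922 + 0.35·(-3.195544) = -3.056363
t=1.000000, y=-3.056363: f=-8.781353 → y ← -3.056363 + 0.35·(-8.781353) = -6.129836
y(1.35) ≈ -6.1298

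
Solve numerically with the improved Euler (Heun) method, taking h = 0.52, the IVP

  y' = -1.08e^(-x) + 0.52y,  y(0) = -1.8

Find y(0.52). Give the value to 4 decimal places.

-2.8762

Heun: k1 = f(x_n, y_n); k2 = f(x_n + h, y_n + h·k1); y_{n+1} = y_n + (h/2)·(k1 + k2).
x=0.000000, y=-1.800000:
  k1 = f(0.000000, -1.800000) = -2.016000
  k2 = f(0.520000, -2.848320) = -2.123209
  y ← -1.800000 + (0.52/2)·(-2.016000 + (-2.123209)) = -2.876194
y(0.52) ≈ -2.8762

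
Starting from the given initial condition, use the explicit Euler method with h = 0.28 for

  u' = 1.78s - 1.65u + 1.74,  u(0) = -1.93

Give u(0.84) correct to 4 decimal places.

0.9440

Euler: u_{n+1} = u_n + h·f(s_n, u_n).
s=0.000000, u=-1.930000: f=4.924500 → u ← -1.930000 + 0.28·4.924500 = -0.551140
s=0.280000, u=-0.551140: f=3.147781 → u ← -0.551140 + 0.28·3.147781 = 0.330239
s=0.560000, u=0.330239: f=2.191906 → u ← 0.330239 + 0.28·2.191906 = 0.943972
u(0.84) ≈ 0.9440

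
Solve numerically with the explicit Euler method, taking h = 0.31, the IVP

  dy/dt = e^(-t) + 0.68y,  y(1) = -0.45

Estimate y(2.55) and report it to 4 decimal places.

-0.6000

Euler: y_{n+1} = y_n + h·f(t_n, y_n).
t=1.000000, y=-0.450000: f=0.061879 → y ← -0.450000 + 0.31·0.061879 = -0.430817
t=1.310000, y=-0.430817: f=-0.023136 → y ← -0.430817 + 0.31·(-0.023136) = -0.437989
t=1.620000, y=-0.437989: f=-0.099934 → y ← -0.437989 + 0.31·(-0.099934) = -0.468969
t=1.930000, y=-0.468969: f=-0.173751 → y ← -0.468969 + 0.31·(-0.173751) = -0.522832
t=2.240000, y=-0.522832: f=-0.249067 → y ← -0.522832 + 0.31·(-0.249067) = -0.600043
y(2.55) ≈ -0.6000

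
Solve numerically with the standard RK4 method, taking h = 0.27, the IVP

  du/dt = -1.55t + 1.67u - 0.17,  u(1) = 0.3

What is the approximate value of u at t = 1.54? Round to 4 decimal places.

-1.0805

RK4: k1 = f(t_n, u_n); k2 = f(t_n + h/2, u_n + (h/2)·k1); k3 = f(t_n + h/2, u_n + (h/2)·k2); k4 = f(t_n + h, u_n + h·k3); u_{n+1} = u_n + (h/6)·(k1 + 2k2 + 2k3 + k4).
t=1.000000, u=0.300000:
  k1 = f(1.000000, 0.300000) = -1.219000
  k2 = f(1.135000, 0.135435) = -1.703074
  k3 = f(1.135000, 0.070085) = -1.812208
  k4 = f(1.270000, -0.189296) = -2.454625
  u ← 0.300000 + (0.27/6)·(k1 + 2k2 + 2k3 + k4) = -0.181688
t=1.270000, u=-0.181688:
  k1 = f(1.270000, -0.181688) = -2.441920
  k2 = f(1.405000, -0.511348) = -3.201700
  k3 = f(1.405000, -0.613918) = -3.372993
  k4 = f(1.540000, -1.092397) = -4.381302
  u ← -0.181688 + (0.27/6)·(k1 + 2k2 + 2k3 + k4) = -1.080456
u(1.54) ≈ -1.0805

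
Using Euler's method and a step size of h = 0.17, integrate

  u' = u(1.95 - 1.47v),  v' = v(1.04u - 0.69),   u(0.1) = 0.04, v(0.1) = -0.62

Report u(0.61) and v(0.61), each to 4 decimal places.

0.1271, -0.4426

Euler on (u,v): u_{n+1} = u_n + h·u', v_{n+1} = v_n + h·v'.
0.100000: (0.040000, -0.620000); f=(0.114456, 0.402008) → (0.059458, -0.551659)
0.270000: (0.059458, -0.551659); f=(0.164159, 0.346532) → (0.087364, -0.492748)
0.440000: (0.087364, -0.492748); f=(0.233642, 0.295226) → (0.127084, -0.442560)
(u(0.61), v(0.61)) ≈ (0.1271, -0.4426)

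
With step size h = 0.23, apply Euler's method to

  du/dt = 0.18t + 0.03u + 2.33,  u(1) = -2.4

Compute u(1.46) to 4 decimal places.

Euler: u_{n+1} = u_n + h·f(t_n, u_n).
t=1.000000, u=-2.400000: f=2.438000 → u ← -2.400000 + 0.23·2.438000 = -1.839260
t=1.230000, u=-1.839260: f=2.496222 → u ← -1.839260 + 0.23·2.496222 = -1.265129
u(1.46) ≈ -1.2651

-1.2651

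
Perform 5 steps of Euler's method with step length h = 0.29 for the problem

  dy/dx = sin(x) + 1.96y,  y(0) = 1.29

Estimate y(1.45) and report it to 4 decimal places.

13.5670

Euler: y_{n+1} = y_n + h·f(x_n, y_n).
x=0.000000, y=1.290000: f=2.528400 → y ← 1.290000 + 0.29·2.528400 = 2.023236
x=0.290000, y=2.023236: f=4.251495 → y ← 2.023236 + 0.29·4.251495 = 3.256169
x=0.580000, y=3.256169: f=6.930116 → y ← 3.256169 + 0.29·6.930116 = 5.265903
x=0.870000, y=5.265903: f=11.085499 → y ← 5.265903 + 0.29·11.085499 = 8.480698
x=1.160000, y=8.480698: f=17.538971 → y ← 8.480698 + 0.29·17.538971 = 13.567000
y(1.45) ≈ 13.5670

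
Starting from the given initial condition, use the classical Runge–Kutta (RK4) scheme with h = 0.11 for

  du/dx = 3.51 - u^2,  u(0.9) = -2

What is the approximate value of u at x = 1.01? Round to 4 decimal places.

RK4: k1 = f(x_n, u_n); k2 = f(x_n + h/2, u_n + (h/2)·k1); k3 = f(x_n + h/2, u_n + (h/2)·k2); k4 = f(x_n + h, u_n + h·k3); u_{n+1} = u_n + (h/6)·(k1 + 2k2 + 2k3 + k4).
x=0.900000, u=-2.000000:
  k1 = f(0.900000, -2.000000) = -0.490000
  k2 = f(0.955000, -2.026950) = -0.598526
  k3 = f(0.955000, -2.032919) = -0.622759
  k4 = f(1.010000, -2.068504) = -0.768707
  u ← -2.000000 + (0.11/6)·(k1 + 2k2 + 2k3 + k4) = -2.067857
u(1.01) ≈ -2.0679

-2.0679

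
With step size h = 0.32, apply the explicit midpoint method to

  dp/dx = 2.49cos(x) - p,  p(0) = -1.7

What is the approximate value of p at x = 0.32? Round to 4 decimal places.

-0.5839

Midpoint: k1 = f(x_n, p_n); k2 = f(x_n + h/2, p_n + (h/2)·k1); p_{n+1} = p_n + h·k2.
x=0.000000, p=-1.700000:
  k1 = f(0.000000, -1.700000) = 4.190000
  k2 = f(0.160000, -1.029600) = 3.487796
  p ← -1.700000 + 0.32·3.487796 = -0.583905
p(0.32) ≈ -0.5839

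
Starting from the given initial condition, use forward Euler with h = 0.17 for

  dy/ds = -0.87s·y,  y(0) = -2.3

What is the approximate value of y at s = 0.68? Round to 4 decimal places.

-1.9688

Euler: y_{n+1} = y_n + h·f(s_n, y_n).
s=0.000000, y=-2.300000: f=0.000000 → y ← -2.300000 + 0.17·0.000000 = -2.300000
s=0.170000, y=-2.300000: f=0.340170 → y ← -2.300000 + 0.17·0.340170 = -2.242171
s=0.340000, y=-2.242171: f=0.663234 → y ← -2.242171 + 0.17·0.663234 = -2.129421
s=0.510000, y=-2.129421: f=0.944824 → y ← -2.129421 + 0.17·0.944824 = -1.968801
y(0.68) ≈ -1.9688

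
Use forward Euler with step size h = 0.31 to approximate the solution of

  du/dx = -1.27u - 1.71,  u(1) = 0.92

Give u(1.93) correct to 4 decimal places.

-0.8413

Euler: u_{n+1} = u_n + h·f(x_n, u_n).
x=1.000000, u=0.920000: f=-2.878400 → u ← 0.920000 + 0.31·(-2.878400) = 0.027696
x=1.310000, u=0.027696: f=-1.745174 → u ← 0.027696 + 0.31·(-1.745174) = -0.513308
x=1.620000, u=-0.513308: f=-1.058099 → u ← -0.513308 + 0.31·(-1.058099) = -0.841319
u(1.93) ≈ -0.8413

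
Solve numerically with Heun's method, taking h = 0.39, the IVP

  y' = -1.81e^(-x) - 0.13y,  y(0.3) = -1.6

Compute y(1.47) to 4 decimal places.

-2.2272

Heun: k1 = f(x_n, y_n); k2 = f(x_n + h, y_n + h·k1); y_{n+1} = y_n + (h/2)·(k1 + k2).
x=0.300000, y=-1.600000:
  k1 = f(0.300000, -1.600000) = -1.132881
  k2 = f(0.690000, -2.041824) = -0.642416
  y ← -1.600000 + (0.39/2)·(-1.132881 + (-0.642416)) = -1.946183
x=0.690000, y=-1.946183:
  k1 = f(0.690000, -1.946183) = -0.654849
  k2 = f(1.080000, -2.201574) = -0.328463
  y ← -1.946183 + (0.39/2)·(-0.654849 + (-0.328463)) = -2.137929
x=1.080000, y=-2.137929:
  k1 = f(1.080000, -2.137929) = -0.336737
  k2 = f(1.470000, -2.269256) = -0.121162
  y ← -2.137929 + (0.39/2)·(-0.336737 + (-0.121162)) = -2.227219
y(1.47) ≈ -2.2272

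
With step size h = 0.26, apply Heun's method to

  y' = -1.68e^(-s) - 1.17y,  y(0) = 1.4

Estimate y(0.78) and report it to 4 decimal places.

Heun: k1 = f(s_n, y_n); k2 = f(s_n + h, y_n + h·k1); y_{n+1} = y_n + (h/2)·(k1 + k2).
s=0.000000, y=1.400000:
  k1 = f(0.000000, 1.400000) = -3.318000
  k2 = f(0.260000, 0.537320) = -1.924031
  y ← 1.400000 + (0.26/2)·(-3.318000 + (-1.924031)) = 0.718536
s=0.260000, y=0.718536:
  k1 = f(0.260000, 0.718536) = -2.136054
  k2 = f(0.520000, 0.163162) = -1.189694
  y ← 0.718536 + (0.26/2)·(-2.136054 + (-1.189694)) = 0.286189
s=0.520000, y=0.286189:
  k1 = f(0.520000, 0.286189) = -1.333635
  k2 = f(0.780000, -0.060556) = -0.699271
  y ← 0.286189 + (0.26/2)·(-1.333635 + (-0.699271)) = 0.021911
y(0.78) ≈ 0.0219

0.0219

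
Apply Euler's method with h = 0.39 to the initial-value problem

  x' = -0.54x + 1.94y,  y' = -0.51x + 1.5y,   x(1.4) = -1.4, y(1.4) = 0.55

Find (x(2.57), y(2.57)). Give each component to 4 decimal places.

1.7406, 3.0419

Euler on (x,y): x_{n+1} = x_n + h·x', y_{n+1} = y_n + h·y'.
1.400000: (-1.400000, 0.550000); f=(1.823000, 1.539000) → (-0.689030, 1.150210)
1.790000: (-0.689030, 1.150210); f=(2.603484, 2.076720) → (0.326329, 1.960131)
2.180000: (0.326329, 1.960131); f=(3.626437, 2.773769) → (1.740639, 3.041901)
(x(2.57), y(2.57)) ≈ (1.7406, 3.0419)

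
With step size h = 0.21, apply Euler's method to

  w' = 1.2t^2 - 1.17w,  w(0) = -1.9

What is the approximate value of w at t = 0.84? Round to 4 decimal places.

Euler: w_{n+1} = w_n + h·f(t_n, w_n).
t=0.000000, w=-1.900000: f=2.223000 → w ← -1.900000 + 0.21·2.223000 = -1.433170
t=0.210000, w=-1.433170: f=1.729729 → w ← -1.433170 + 0.21·1.729729 = -1.069927
t=0.420000, w=-1.069927: f=1.463495 → w ← -1.069927 + 0.21·1.463495 = -0.762593
t=0.630000, w=-0.762593: f=1.368514 → w ← -0.762593 + 0.21·1.368514 = -0.475205
w(0.84) ≈ -0.4752

-0.4752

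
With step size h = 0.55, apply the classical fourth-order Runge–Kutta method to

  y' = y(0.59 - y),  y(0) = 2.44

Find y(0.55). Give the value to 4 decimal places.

RK4: k1 = f(x_n, y_n); k2 = f(x_n + h/2, y_n + (h/2)·k1); k3 = f(x_n + h/2, y_n + (h/2)·k2); k4 = f(x_n + h, y_n + h·k3); y_{n+1} = y_n + (h/6)·(k1 + 2k2 + 2k3 + k4).
x=0.000000, y=2.440000:
  k1 = f(0.000000, 2.440000) = -4.514000
  k2 = f(0.275000, 1.198650) = -0.729558
  k3 = f(0.275000, 2.239371) = -3.693555
  k4 = f(0.550000, 0.408545) = 0.074133
  y ← 2.440000 + (0.55/6)·(k1 + 2k2 + 2k3 + k4) = 1.222108
y(0.55) ≈ 1.2221

1.2221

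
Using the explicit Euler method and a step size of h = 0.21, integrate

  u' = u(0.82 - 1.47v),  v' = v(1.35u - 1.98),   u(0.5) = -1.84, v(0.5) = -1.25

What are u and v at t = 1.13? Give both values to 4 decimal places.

Euler on (u,v): u_{n+1} = u_n + h·u', v_{n+1} = v_n + h·v'.
0.500000: (-1.840000, -1.250000); f=(-4.889800, 5.580000) → (-2.866858, -0.078200)
0.710000: (-2.866858, -0.078200); f=(-2.680380, 0.457490) → (-3.429738, 0.017873)
0.920000: (-3.429738, 0.017873); f=(-2.722275, -0.118143) → (-4.001416, -0.006937)
(u(1.13), v(1.13)) ≈ (-4.0014, -0.0069)

-4.0014, -0.0069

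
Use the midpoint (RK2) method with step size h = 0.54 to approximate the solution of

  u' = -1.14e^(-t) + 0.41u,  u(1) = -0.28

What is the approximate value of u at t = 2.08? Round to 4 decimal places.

Midpoint: k1 = f(t_n, u_n); k2 = f(t_n + h/2, u_n + (h/2)·k1); u_{n+1} = u_n + h·k2.
t=1.000000, u=-0.280000:
  k1 = f(1.000000, -0.280000) = -0.534183
  k2 = f(1.270000, -0.424229) = -0.494082
  u ← -0.280000 + 0.54·(-0.494082) = -0.546804
t=1.540000, u=-0.546804:
  k1 = f(1.540000, -0.546804) = -0.468584
  k2 = f(1.810000, -0.673322) = -0.462628
  u ← -0.546804 + 0.54·(-0.462628) = -0.796623
u(2.08) ≈ -0.7966

-0.7966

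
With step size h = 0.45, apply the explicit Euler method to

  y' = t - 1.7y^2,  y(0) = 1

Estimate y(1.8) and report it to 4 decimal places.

Euler: y_{n+1} = y_n + h·f(t_n, y_n).
t=0.000000, y=1.000000: f=-1.700000 → y ← 1.000000 + 0.45·(-1.700000) = 0.235000
t=0.450000, y=0.235000: f=0.356118 → y ← 0.235000 + 0.45·0.356118 = 0.395253
t=0.900000, y=0.395253: f=0.634418 → y ← 0.395253 + 0.45·0.634418 = 0.680741
t=1.350000, y=0.680741: f=0.562206 → y ← 0.680741 + 0.45·0.562206 = 0.933734
y(1.8) ≈ 0.9337

0.9337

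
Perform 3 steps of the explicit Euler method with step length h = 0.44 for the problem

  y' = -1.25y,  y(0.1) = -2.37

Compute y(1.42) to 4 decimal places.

-0.2160

Euler: y_{n+1} = y_n + h·f(x_n, y_n).
x=0.100000, y=-2.370000: f=2.962500 → y ← -2.370000 + 0.44·2.962500 = -1.066500
x=0.540000, y=-1.066500: f=1.333125 → y ← -1.066500 + 0.44·1.333125 = -0.479925
x=0.980000, y=-0.479925: f=0.599906 → y ← -0.479925 + 0.44·0.599906 = -0.215966
y(1.42) ≈ -0.2160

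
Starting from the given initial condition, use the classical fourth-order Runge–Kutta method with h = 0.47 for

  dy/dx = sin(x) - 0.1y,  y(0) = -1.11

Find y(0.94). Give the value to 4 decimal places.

RK4: k1 = f(x_n, y_n); k2 = f(x_n + h/2, y_n + (h/2)·k1); k3 = f(x_n + h/2, y_n + (h/2)·k2); k4 = f(x_n + h, y_n + h·k3); y_{n+1} = y_n + (h/6)·(k1 + 2k2 + 2k3 + k4).
x=0.000000, y=-1.110000:
  k1 = f(0.000000, -1.110000) = 0.111000
  k2 = f(0.235000, -1.083915) = 0.341234
  k3 = f(0.235000, -1.029810) = 0.335824
  k4 = f(0.470000, -0.952163) = 0.548103
  y ← -1.110000 + (0.47/6)·(k1 + 2k2 + 2k3 + k4) = -0.952298
x=0.470000, y=-0.952298:
  k1 = f(0.470000, -0.952298) = 0.548116
  k2 = f(0.705000, -0.823491) = 0.730383
  k3 = f(0.705000, -0.780658) = 0.726100
  k4 = f(0.940000, -0.611031) = 0.868661
  y ← -0.952298 + (0.47/6)·(k1 + 2k2 + 2k3 + k4) = -0.613135
y(0.94) ≈ -0.6131

-0.6131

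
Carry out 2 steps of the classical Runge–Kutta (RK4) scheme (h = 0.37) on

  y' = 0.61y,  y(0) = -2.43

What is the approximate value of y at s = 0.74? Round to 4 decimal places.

RK4: k1 = f(s_n, y_n); k2 = f(s_n + h/2, y_n + (h/2)·k1); k3 = f(s_n + h/2, y_n + (h/2)·k2); k4 = f(s_n + h, y_n + h·k3); y_{n+1} = y_n + (h/6)·(k1 + 2k2 + 2k3 + k4).
s=0.000000, y=-2.430000:
  k1 = f(0.000000, -2.430000) = -1.482300
  k2 = f(0.185000, -2.704226) = -1.649578
  k3 = f(0.185000, -2.735172) = -1.668455
  k4 = f(0.370000, -3.047328) = -1.858870
  y ← -2.430000 + (0.37/6)·(k1 + 2k2 + 2k3 + k4) = -3.045263
s=0.370000, y=-3.045263:
  k1 = f(0.370000, -3.045263) = -1.857610
  k2 = f(0.555000, -3.388921) = -2.067242
  k3 = f(0.555000, -3.427703) = -2.090899
  k4 = f(0.740000, -3.818895) = -2.329526
  y ← -3.045263 + (0.37/6)·(k1 + 2k2 + 2k3 + k4) = -3.816307
y(0.74) ≈ -3.8163

-3.8163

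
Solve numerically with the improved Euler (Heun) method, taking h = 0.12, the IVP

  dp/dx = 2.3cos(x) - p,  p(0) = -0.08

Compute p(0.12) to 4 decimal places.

0.1875

Heun: k1 = f(x_n, p_n); k2 = f(x_n + h, p_n + h·k1); p_{n+1} = p_n + (h/2)·(k1 + k2).
x=0.000000, p=-0.080000:
  k1 = f(0.000000, -0.080000) = 2.380000
  k2 = f(0.120000, 0.205600) = 2.077860
  p ← -0.080000 + (0.12/2)·(2.380000 + 2.077860) = 0.187472
p(0.12) ≈ 0.1875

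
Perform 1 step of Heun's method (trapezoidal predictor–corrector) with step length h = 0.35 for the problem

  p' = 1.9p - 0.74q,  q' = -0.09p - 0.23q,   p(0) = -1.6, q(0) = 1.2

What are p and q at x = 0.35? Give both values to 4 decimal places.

Heun on (p,q): k1 = f(x_n, state_n); k2 = f(x_n + h, state_n + h·k1); state_{n+1} = state_n + (h/2)·(k1 + k2).
0.000000: (-1.600000, 1.200000)
  k1 = (-3.928000, -0.132000)
  predictor → (-2.974800, 1.153800)
  k2 = (-6.505932, 0.002358)
  → (-3.425938, 1.177313)
(p(0.35), q(0.35)) ≈ (-3.4259, 1.1773)

-3.4259, 1.1773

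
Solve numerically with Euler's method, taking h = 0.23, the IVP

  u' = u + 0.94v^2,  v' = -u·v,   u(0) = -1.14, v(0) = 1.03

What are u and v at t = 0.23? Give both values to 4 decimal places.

-1.1728, 1.3001

Euler on (u,v): u_{n+1} = u_n + h·u', v_{n+1} = v_n + h·v'.
0.000000: (-1.140000, 1.030000); f=(-0.142754, 1.174200) → (-1.172833, 1.300066)
(u(0.23), v(0.23)) ≈ (-1.1728, 1.3001)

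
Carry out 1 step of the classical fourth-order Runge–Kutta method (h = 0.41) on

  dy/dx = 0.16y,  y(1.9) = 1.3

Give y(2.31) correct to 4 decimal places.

1.3881

RK4: k1 = f(x_n, y_n); k2 = f(x_n + h/2, y_n + (h/2)·k1); k3 = f(x_n + h/2, y_n + (h/2)·k2); k4 = f(x_n + h, y_n + h·k3); y_{n+1} = y_n + (h/6)·(k1 + 2k2 + 2k3 + k4).
x=1.900000, y=1.300000:
  k1 = f(1.900000, 1.300000) = 0.208000
  k2 = f(2.105000, 1.342640) = 0.214822
  k3 = f(2.105000, 1.344039) = 0.215046
  k4 = f(2.310000, 1.388169) = 0.222107
  y ← 1.300000 + (0.41/6)·(k1 + 2k2 + 2k3 + k4) = 1.388139
y(2.31) ≈ 1.3881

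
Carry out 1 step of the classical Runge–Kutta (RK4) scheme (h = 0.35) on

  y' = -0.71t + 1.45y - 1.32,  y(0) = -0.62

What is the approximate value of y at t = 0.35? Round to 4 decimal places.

-1.6831

RK4: k1 = f(t_n, y_n); k2 = f(t_n + h/2, y_n + (h/2)·k1); k3 = f(t_n + h/2, y_n + (h/2)·k2); k4 = f(t_n + h, y_n + h·k3); y_{n+1} = y_n + (h/6)·(k1 + 2k2 + 2k3 + k4).
t=0.000000, y=-0.620000:
  k1 = f(0.000000, -0.620000) = -2.219000
  k2 = f(0.175000, -1.008325) = -2.906321
  k3 = f(0.175000, -1.128606) = -3.080729
  k4 = f(0.350000, -1.698255) = -4.030970
  y ← -0.620000 + (0.35/6)·(k1 + 2k2 + 2k3 + k4) = -1.683071
y(0.35) ≈ -1.6831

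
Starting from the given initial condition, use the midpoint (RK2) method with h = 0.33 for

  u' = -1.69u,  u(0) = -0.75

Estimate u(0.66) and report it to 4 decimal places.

Midpoint: k1 = f(x_n, u_n); k2 = f(x_n + h/2, u_n + (h/2)·k1); u_{n+1} = u_n + h·k2.
x=0.000000, u=-0.750000:
  k1 = f(0.000000, -0.750000) = 1.267500
  k2 = f(0.165000, -0.540863) = 0.914058
  u ← -0.750000 + 0.33·0.914058 = -0.448361
x=0.330000, u=-0.448361:
  k1 = f(0.330000, -0.448361) = 0.757730
  k2 = f(0.495000, -0.323336) = 0.546437
  u ← -0.448361 + 0.33·0.546437 = -0.268037
u(0.66) ≈ -0.2680

-0.2680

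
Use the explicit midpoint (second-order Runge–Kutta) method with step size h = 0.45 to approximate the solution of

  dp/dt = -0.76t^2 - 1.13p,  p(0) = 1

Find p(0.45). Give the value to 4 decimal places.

0.6035

Midpoint: k1 = f(t_n, p_n); k2 = f(t_n + h/2, p_n + (h/2)·k1); p_{n+1} = p_n + h·k2.
t=0.000000, p=1.000000:
  k1 = f(0.000000, 1.000000) = -1.130000
  k2 = f(0.225000, 0.745750) = -0.881173
  p ← 1.000000 + 0.45·(-0.881173) = 0.603472
p(0.45) ≈ 0.6035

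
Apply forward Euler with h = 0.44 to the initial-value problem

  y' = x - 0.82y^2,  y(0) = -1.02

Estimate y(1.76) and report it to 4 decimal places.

Euler: y_{n+1} = y_n + h·f(x_n, y_n).
x=0.000000, y=-1.020000: f=-0.853128 → y ← -1.020000 + 0.44·(-0.853128) = -1.395376
x=0.440000, y=-1.395376: f=-1.156602 → y ← -1.395376 + 0.44·(-1.156602) = -1.904281
x=0.880000, y=-1.904281: f=-2.093555 → y ← -1.904281 + 0.44·(-2.093555) = -2.825445
x=1.320000, y=-2.825445: f=-5.226175 → y ← -2.825445 + 0.44·(-5.226175) = -5.124962
y(1.76) ≈ -5.1250

-5.1250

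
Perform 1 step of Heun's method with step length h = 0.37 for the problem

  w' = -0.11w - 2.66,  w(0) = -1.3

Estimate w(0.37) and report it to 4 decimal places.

-2.2123

Heun: k1 = f(x_n, w_n); k2 = f(x_n + h, w_n + h·k1); w_{n+1} = w_n + (h/2)·(k1 + k2).
x=0.000000, w=-1.300000:
  k1 = f(0.000000, -1.300000) = -2.517000
  k2 = f(0.370000, -2.231290) = -2.414558
  w ← -1.300000 + (0.37/2)·(-2.517000 + (-2.414558)) = -2.212338
w(0.37) ≈ -2.2123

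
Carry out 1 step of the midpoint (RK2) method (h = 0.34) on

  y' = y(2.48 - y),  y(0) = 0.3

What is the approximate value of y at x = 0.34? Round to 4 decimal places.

0.5892

Midpoint: k1 = f(x_n, y_n); k2 = f(x_n + h/2, y_n + (h/2)·k1); y_{n+1} = y_n + h·k2.
x=0.000000, y=0.300000:
  k1 = f(0.000000, 0.300000) = 0.654000
  k2 = f(0.170000, 0.411180) = 0.850657
  y ← 0.300000 + 0.34·0.850657 = 0.589224
y(0.34) ≈ 0.5892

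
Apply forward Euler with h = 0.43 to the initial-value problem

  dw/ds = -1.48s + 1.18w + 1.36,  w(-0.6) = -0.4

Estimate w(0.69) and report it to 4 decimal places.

Euler: w_{n+1} = w_n + h·f(s_n, w_n).
s=-0.600000, w=-0.400000: f=1.776000 → w ← -0.400000 + 0.43·1.776000 = 0.363680
s=-0.170000, w=0.363680: f=2.040742 → w ← 0.363680 + 0.43·2.040742 = 1.241199
s=0.260000, w=1.241199: f=2.439815 → w ← 1.241199 + 0.43·2.439815 = 2.290320
w(0.69) ≈ 2.2903

2.2903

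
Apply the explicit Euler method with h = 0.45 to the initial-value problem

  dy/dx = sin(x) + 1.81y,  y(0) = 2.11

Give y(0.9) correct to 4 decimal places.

7.1427

Euler: y_{n+1} = y_n + h·f(x_n, y_n).
x=0.000000, y=2.110000: f=3.819100 → y ← 2.110000 + 0.45·3.819100 = 3.828595
x=0.450000, y=3.828595: f=7.364722 → y ← 3.828595 + 0.45·7.364722 = 7.142720
y(0.9) ≈ 7.1427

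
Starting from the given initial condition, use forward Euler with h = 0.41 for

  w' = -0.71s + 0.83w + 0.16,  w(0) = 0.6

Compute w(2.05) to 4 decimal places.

1.5627

Euler: w_{n+1} = w_n + h·f(s_n, w_n).
s=0.000000, w=0.600000: f=0.658000 → w ← 0.600000 + 0.41·0.658000 = 0.869780
s=0.410000, w=0.869780: f=0.590817 → w ← 0.869780 + 0.41·0.590817 = 1.112015
s=0.820000, w=1.112015: f=0.500773 → w ← 1.112015 + 0.41·0.500773 = 1.317332
s=1.230000, w=1.317332: f=0.380085 → w ← 1.317332 + 0.41·0.380085 = 1.473167
s=1.640000, w=1.473167: f=0.218329 → w ← 1.473167 + 0.41·0.218329 = 1.562682
w(2.05) ≈ 1.5627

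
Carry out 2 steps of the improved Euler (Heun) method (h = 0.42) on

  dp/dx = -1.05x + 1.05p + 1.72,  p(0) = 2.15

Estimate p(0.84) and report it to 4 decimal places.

Heun: k1 = f(x_n, p_n); k2 = f(x_n + h, p_n + h·k1); p_{n+1} = p_n + (h/2)·(k1 + k2).
x=0.000000, p=2.150000:
  k1 = f(0.000000, 2.150000) = 3.977500
  k2 = f(0.420000, 3.820550) = 5.290578
  p ← 2.150000 + (0.42/2)·(3.977500 + 5.290578) = 4.096296
x=0.420000, p=4.096296:
  k1 = f(0.420000, 4.096296) = 5.580111
  k2 = f(0.840000, 6.439943) = 7.599940
  p ← 4.096296 + (0.42/2)·(5.580111 + 7.599940) = 6.864107
p(0.84) ≈ 6.8641

6.8641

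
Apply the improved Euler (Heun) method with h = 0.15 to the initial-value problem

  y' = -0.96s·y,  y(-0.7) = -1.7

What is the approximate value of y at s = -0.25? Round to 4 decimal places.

Heun: k1 = f(s_n, y_n); k2 = f(s_n + h, y_n + h·k1); y_{n+1} = y_n + (h/2)·(k1 + k2).
s=-0.700000, y=-1.700000:
  k1 = f(-0.700000, -1.700000) = -1.142400
  k2 = f(-0.550000, -1.871360) = -0.988078
  y ← -1.700000 + (0.15/2)·(-1.142400 + (-0.988078)) = -1.859786
s=-0.550000, y=-1.859786:
  k1 = f(-0.550000, -1.859786) = -0.981967
  k2 = f(-0.400000, -2.007081) = -0.770719
  y ← -1.859786 + (0.15/2)·(-0.981967 + (-0.770719)) = -1.991237
s=-0.400000, y=-1.991237:
  k1 = f(-0.400000, -1.991237) = -0.764635
  k2 = f(-0.250000, -2.105933) = -0.505424
  y ← -1.991237 + (0.15/2)·(-0.764635 + (-0.505424)) = -2.086492
y(-0.25) ≈ -2.0865

-2.0865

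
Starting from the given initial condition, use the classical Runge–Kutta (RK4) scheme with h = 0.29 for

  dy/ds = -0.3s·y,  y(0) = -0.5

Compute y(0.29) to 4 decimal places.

-0.4937

RK4: k1 = f(s_n, y_n); k2 = f(s_n + h/2, y_n + (h/2)·k1); k3 = f(s_n + h/2, y_n + (h/2)·k2); k4 = f(s_n + h, y_n + h·k3); y_{n+1} = y_n + (h/6)·(k1 + 2k2 + 2k3 + k4).
s=0.000000, y=-0.500000:
  k1 = f(0.000000, -0.500000) = 0.000000
  k2 = f(0.145000, -0.500000) = 0.021750
  k3 = f(0.145000, -0.496846) = 0.021613
  k4 = f(0.290000, -0.493732) = 0.042955
  y ← -0.500000 + (0.29/6)·(k1 + 2k2 + 2k3 + k4) = -0.493732
y(0.29) ≈ -0.4937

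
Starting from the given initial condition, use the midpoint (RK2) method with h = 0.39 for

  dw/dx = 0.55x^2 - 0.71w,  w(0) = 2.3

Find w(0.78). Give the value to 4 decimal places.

1.4086

Midpoint: k1 = f(x_n, w_n); k2 = f(x_n + h/2, w_n + (h/2)·k1); w_{n+1} = w_n + h·k2.
x=0.000000, w=2.300000:
  k1 = f(0.000000, 2.300000) = -1.633000
  k2 = f(0.195000, 1.981565) = -1.385997
  w ← 2.300000 + 0.39·(-1.385997) = 1.759461
x=0.390000, w=1.759461:
  k1 = f(0.390000, 1.759461) = -1.165562
  k2 = f(0.585000, 1.532176) = -0.899621
  w ← 1.759461 + 0.39·(-0.899621) = 1.408609
w(0.78) ≈ 1.4086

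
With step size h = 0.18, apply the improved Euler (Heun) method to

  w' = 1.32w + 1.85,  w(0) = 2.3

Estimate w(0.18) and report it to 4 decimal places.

3.2840

Heun: k1 = f(t_n, w_n); k2 = f(t_n + h, w_n + h·k1); w_{n+1} = w_n + (h/2)·(k1 + k2).
t=0.000000, w=2.300000:
  k1 = f(0.000000, 2.300000) = 4.886000
  k2 = f(0.180000, 3.179480) = 6.046914
  w ← 2.300000 + (0.18/2)·(4.886000 + 6.046914) = 3.283962
w(0.18) ≈ 3.2840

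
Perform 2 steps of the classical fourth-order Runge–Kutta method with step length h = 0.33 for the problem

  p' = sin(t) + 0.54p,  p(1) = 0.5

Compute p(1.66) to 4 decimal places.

RK4: k1 = f(t_n, p_n); k2 = f(t_n + h/2, p_n + (h/2)·k1); k3 = f(t_n + h/2, p_n + (h/2)·k2); k4 = f(t_n + h, p_n + h·k3); p_{n+1} = p_n + (h/6)·(k1 + 2k2 + 2k3 + k4).
t=1.000000, p=0.500000:
  k1 = f(1.000000, 0.500000) = 1.111471
  k2 = f(1.165000, 0.683393) = 1.287820
  k3 = f(1.165000, 0.712490) = 1.303533
  k4 = f(1.330000, 0.930166) = 1.473438
  p ← 0.500000 + (0.33/6)·(k1 + 2k2 + 2k3 + k4) = 0.927219
t=1.330000, p=0.927219:
  k1 = f(1.330000, 0.927219) = 1.471847
  k2 = f(1.495000, 1.170074) = 1.628969
  k3 = f(1.495000, 1.195999) = 1.642968
  k4 = f(1.660000, 1.469398) = 1.789499
  p ← 0.927219 + (0.33/6)·(k1 + 2k2 + 2k3 + k4) = 1.466506
p(1.66) ≈ 1.4665

1.4665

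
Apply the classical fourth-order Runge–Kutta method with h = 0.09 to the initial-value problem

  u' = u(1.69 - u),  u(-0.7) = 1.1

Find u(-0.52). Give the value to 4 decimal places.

RK4: k1 = f(x_n, u_n); k2 = f(x_n + h/2, u_n + (h/2)·k1); k3 = f(x_n + h/2, u_n + (h/2)·k2); k4 = f(x_n + h, u_n + h·k3); u_{n+1} = u_n + (h/6)·(k1 + 2k2 + 2k3 + k4).
x=-0.700000, u=1.100000:
  k1 = f(-0.700000, 1.100000) = 0.649000
  k2 = f(-0.655000, 1.129205) = 0.633253
  k3 = f(-0.655000, 1.128496) = 0.633655
  k4 = f(-0.610000, 1.157029) = 0.616663
  u ← 1.100000 + (0.09/6)·(k1 + 2k2 + 2k3 + k4) = 1.156992
x=-0.610000, u=1.156992:
  k1 = f(-0.610000, 1.156992) = 0.616686
  k2 = f(-0.565000, 1.184743) = 0.598600
  k3 = f(-0.565000, 1.183929) = 0.599152
  k4 = f(-0.520000, 1.210916) = 0.580131
  u ← 1.156992 + (0.09/6)·(k1 + 2k2 + 2k3 + k4) = 1.210877
u(-0.52) ≈ 1.2109

1.2109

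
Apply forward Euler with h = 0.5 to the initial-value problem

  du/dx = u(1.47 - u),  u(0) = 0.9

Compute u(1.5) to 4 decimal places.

1.4262

Euler: u_{n+1} = u_n + h·f(x_n, u_n).
x=0.000000, u=0.900000: f=0.513000 → u ← 0.900000 + 0.5·0.513000 = 1.156500
x=0.500000, u=1.156500: f=0.362563 → u ← 1.156500 + 0.5·0.362563 = 1.337781
x=1.000000, u=1.337781: f=0.176880 → u ← 1.337781 + 0.5·0.176880 = 1.426221
u(1.5) ≈ 1.4262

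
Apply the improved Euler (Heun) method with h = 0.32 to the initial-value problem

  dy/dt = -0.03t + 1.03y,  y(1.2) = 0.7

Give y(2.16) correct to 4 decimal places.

1.7790

Heun: k1 = f(t_n, y_n); k2 = f(t_n + h, y_n + h·k1); y_{n+1} = y_n + (h/2)·(k1 + k2).
t=1.200000, y=0.700000:
  k1 = f(1.200000, 0.700000) = 0.685000
  k2 = f(1.520000, 0.919200) = 0.901176
  y ← 0.700000 + (0.32/2)·(0.685000 + 0.901176) = 0.953788
t=1.520000, y=0.953788:
  k1 = f(1.520000, 0.953788) = 0.936802
  k2 = f(1.840000, 1.253565) = 1.235972
  y ← 0.953788 + (0.32/2)·(0.936802 + 1.235972) = 1.301432
t=1.840000, y=1.301432:
  k1 = f(1.840000, 1.301432) = 1.285275
  k2 = f(2.160000, 1.712720) = 1.699301
  y ← 1.301432 + (0.32/2)·(1.285275 + 1.699301) = 1.778964
y(2.16) ≈ 1.7790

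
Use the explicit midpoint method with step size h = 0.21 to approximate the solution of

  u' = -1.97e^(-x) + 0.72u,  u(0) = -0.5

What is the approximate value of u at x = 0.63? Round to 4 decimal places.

Midpoint: k1 = f(x_n, u_n); k2 = f(x_n + h/2, u_n + (h/2)·k1); u_{n+1} = u_n + h·k2.
x=0.000000, u=-0.500000:
  k1 = f(0.000000, -0.500000) = -2.330000
  k2 = f(0.105000, -0.744650) = -2.309787
  u ← -0.500000 + 0.21·(-2.309787) = -0.985055
x=0.210000, u=-0.985055:
  k1 = f(0.210000, -0.985055) = -2.306091
  k2 = f(0.315000, -1.227195) = -2.321264
  u ← -0.985055 + 0.21·(-2.321264) = -1.472521
x=0.420000, u=-1.472521:
  k1 = f(0.420000, -1.472521) = -2.354597
  k2 = f(0.525000, -1.719754) = -2.403587
  u ← -1.472521 + 0.21·(-2.403587) = -1.977274
u(0.63) ≈ -1.9773

-1.9773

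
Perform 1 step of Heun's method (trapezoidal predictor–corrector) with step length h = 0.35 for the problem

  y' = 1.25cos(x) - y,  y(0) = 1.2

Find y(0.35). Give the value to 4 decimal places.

1.2012

Heun: k1 = f(x_n, y_n); k2 = f(x_n + h, y_n + h·k1); y_{n+1} = y_n + (h/2)·(k1 + k2).
x=0.000000, y=1.200000:
  k1 = f(0.000000, 1.200000) = 0.050000
  k2 = f(0.350000, 1.217500) = -0.043284
  y ← 1.200000 + (0.35/2)·(0.050000 + (-0.043284)) = 1.201175
y(0.35) ≈ 1.2012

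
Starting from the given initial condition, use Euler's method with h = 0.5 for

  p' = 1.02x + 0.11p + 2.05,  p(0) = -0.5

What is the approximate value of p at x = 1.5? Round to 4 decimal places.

Euler: p_{n+1} = p_n + h·f(x_n, p_n).
x=0.000000, p=-0.500000: f=1.995000 → p ← -0.500000 + 0.5·1.995000 = 0.497500
x=0.500000, p=0.497500: f=2.614725 → p ← 0.497500 + 0.5·2.614725 = 1.804863
x=1.000000, p=1.804863: f=3.268535 → p ← 1.804863 + 0.5·3.268535 = 3.439130
p(1.5) ≈ 3.4391

3.4391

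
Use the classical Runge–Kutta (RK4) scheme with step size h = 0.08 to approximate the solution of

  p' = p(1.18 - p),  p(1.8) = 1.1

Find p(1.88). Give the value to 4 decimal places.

RK4: k1 = f(x_n, p_n); k2 = f(x_n + h/2, p_n + (h/2)·k1); k3 = f(x_n + h/2, p_n + (h/2)·k2); k4 = f(x_n + h, p_n + h·k3); p_{n+1} = p_n + (h/6)·(k1 + 2k2 + 2k3 + k4).
x=1.800000, p=1.100000:
  k1 = f(1.800000, 1.100000) = 0.088000
  k2 = f(1.840000, 1.103520) = 0.084397
  k3 = f(1.840000, 1.103376) = 0.084545
  k4 = f(1.880000, 1.106764) = 0.081055
  p ← 1.100000 + (0.08/6)·(k1 + 2k2 + 2k3 + k4) = 1.106759
p(1.88) ≈ 1.1068

1.1068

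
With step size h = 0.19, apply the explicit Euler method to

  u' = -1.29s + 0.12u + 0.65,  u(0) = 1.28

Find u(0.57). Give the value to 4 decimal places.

1.6078

Euler: u_{n+1} = u_n + h·f(s_n, u_n).
s=0.000000, u=1.280000: f=0.803600 → u ← 1.280000 + 0.19·0.803600 = 1.432684
s=0.190000, u=1.432684: f=0.576822 → u ← 1.432684 + 0.19·0.576822 = 1.542280
s=0.380000, u=1.542280: f=0.344874 → u ← 1.542280 + 0.19·0.344874 = 1.607806
u(0.57) ≈ 1.6078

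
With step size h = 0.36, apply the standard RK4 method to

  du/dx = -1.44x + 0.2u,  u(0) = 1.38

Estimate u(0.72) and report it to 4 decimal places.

1.2019

RK4: k1 = f(x_n, u_n); k2 = f(x_n + h/2, u_n + (h/2)·k1); k3 = f(x_n + h/2, u_n + (h/2)·k2); k4 = f(x_n + h, u_n + h·k3); u_{n+1} = u_n + (h/6)·(k1 + 2k2 + 2k3 + k4).
x=0.000000, u=1.380000:
  k1 = f(0.000000, 1.380000) = 0.276000
  k2 = f(0.180000, 1.429680) = 0.026736
  k3 = f(0.180000, 1.384812) = 0.017762
  k4 = f(0.360000, 1.386394) = -0.241121
  u ← 1.380000 + (0.36/6)·(k1 + 2k2 + 2k3 + k4) = 1.387433
x=0.360000, u=1.387433:
  k1 = f(0.360000, 1.387433) = -0.240913
  k2 = f(0.540000, 1.344068) = -0.508786
  k3 = f(0.540000, 1.295851) = -0.518430
  k4 = f(0.720000, 1.200798) = -0.796640
  u ← 1.387433 + (0.36/6)·(k1 + 2k2 + 2k3 + k4) = 1.201913
u(0.72) ≈ 1.2019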